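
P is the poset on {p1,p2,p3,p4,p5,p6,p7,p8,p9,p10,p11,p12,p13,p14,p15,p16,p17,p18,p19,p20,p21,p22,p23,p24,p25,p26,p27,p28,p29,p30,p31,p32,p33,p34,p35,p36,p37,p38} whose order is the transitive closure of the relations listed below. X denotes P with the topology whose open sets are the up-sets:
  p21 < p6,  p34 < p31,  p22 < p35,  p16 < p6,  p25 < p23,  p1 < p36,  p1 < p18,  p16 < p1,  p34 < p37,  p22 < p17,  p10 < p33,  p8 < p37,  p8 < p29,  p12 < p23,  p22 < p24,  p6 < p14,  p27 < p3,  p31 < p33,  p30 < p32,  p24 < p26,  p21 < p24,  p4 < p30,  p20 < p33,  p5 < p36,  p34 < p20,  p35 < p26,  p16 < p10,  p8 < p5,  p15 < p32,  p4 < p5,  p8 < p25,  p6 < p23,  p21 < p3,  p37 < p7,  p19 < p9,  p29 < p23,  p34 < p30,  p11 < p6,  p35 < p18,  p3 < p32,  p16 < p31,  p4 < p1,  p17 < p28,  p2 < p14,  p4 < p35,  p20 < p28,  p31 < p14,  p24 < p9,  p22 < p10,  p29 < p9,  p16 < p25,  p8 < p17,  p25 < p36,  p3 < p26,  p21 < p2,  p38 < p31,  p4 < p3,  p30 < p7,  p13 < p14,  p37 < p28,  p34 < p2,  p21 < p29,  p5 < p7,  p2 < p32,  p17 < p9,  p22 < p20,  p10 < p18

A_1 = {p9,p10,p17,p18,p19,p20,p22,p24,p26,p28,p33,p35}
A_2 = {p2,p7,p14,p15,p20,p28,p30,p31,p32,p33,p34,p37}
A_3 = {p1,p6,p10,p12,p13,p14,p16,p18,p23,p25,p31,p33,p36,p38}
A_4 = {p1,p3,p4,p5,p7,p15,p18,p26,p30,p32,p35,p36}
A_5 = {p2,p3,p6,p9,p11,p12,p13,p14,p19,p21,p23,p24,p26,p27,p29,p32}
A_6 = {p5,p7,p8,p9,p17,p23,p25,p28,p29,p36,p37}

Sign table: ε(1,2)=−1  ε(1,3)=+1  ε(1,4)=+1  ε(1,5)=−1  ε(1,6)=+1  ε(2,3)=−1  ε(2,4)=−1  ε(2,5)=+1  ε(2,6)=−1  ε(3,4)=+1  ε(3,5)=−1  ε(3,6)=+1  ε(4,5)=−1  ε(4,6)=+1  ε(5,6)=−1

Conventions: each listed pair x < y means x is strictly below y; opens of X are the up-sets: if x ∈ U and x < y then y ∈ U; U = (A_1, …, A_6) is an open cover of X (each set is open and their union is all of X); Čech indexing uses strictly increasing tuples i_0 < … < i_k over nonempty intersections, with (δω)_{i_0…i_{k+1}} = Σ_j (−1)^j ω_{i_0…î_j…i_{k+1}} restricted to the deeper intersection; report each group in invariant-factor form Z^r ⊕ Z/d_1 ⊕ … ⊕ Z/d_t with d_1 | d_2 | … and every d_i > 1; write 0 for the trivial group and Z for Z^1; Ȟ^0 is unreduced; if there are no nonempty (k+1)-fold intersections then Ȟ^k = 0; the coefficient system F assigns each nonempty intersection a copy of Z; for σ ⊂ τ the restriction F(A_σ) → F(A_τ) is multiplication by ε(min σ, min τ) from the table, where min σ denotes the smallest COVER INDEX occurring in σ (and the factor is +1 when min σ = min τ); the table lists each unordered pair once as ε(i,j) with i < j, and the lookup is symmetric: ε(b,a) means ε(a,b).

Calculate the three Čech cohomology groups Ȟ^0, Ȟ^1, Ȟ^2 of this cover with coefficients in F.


Ȟ^0 ≅ Z; Ȟ^1 ≅ 0; Ȟ^2 ≅ Z/2

intersection data:
  A12={p20,p28,p33} A13={p10,p18,p33} A14={p18,p26,p35} A15={p9,p19,p24,p26} A16={p9,p17,p28} A23={p14,p31,p33} A24={p7,p15,p30,p32} A25={p2,p14,p32} A26={p7,p28,p37} A34={p1,p18,p36} A35={p6,p12,p13,p14,p23} A36={p23,p25,p36} A45={p3,p26,p32} A46={p5,p7,p36} A56={p9,p23,p29}
  A123={p33} A126={p28} A134={p18} A145={p26} A156={p9} A235={p14} A245={p32} A246={p7} A346={p36} A356={p23}
C dims 6,15,10; δ0: rk 5, SNF 1^5; δ1: rk 10, SNF 1^9·2
Ȟ^0 = (6 − 5) − 0 = 1, so Ȟ^0 ≅ Z
Ȟ^1 = (15 − 10) − 5 = 0, so Ȟ^1 ≅ 0
Ȟ^2 = (10 − 0) − 10 = 0 plus torsion [2], so Ȟ^2 ≅ Z/2


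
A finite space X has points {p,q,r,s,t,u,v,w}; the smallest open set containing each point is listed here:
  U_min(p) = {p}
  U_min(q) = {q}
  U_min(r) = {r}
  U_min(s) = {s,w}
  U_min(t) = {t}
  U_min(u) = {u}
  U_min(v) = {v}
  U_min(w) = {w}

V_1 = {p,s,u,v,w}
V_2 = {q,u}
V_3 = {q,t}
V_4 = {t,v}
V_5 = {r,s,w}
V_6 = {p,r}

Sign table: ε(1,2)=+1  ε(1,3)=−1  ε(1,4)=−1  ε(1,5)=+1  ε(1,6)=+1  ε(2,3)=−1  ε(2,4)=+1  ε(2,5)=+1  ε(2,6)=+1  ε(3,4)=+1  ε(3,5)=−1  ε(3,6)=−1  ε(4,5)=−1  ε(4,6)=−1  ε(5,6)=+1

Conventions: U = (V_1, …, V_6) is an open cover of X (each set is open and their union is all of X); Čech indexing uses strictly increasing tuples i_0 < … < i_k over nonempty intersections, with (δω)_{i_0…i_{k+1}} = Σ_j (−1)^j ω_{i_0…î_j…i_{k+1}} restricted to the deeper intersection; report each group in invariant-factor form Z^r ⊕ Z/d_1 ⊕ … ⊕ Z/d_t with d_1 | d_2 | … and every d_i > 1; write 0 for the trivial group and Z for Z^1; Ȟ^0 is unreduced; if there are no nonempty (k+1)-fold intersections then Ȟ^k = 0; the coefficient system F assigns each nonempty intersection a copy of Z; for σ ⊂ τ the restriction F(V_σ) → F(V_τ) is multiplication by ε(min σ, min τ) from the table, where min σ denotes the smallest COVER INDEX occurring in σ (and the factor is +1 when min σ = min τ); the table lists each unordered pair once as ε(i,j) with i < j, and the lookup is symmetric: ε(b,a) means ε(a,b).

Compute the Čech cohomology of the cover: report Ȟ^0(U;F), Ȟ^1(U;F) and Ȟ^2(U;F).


nonempty intersections:
  V12={u} V14={v} V15={s,w} V16={p} V23={q} V34={t} V56={r}
C dims 6,7; δ0: rk 5, SNF 1^5
Ȟ^0: (6−5)−0=1 ⇒ Z
Ȟ^1: (7−0)−5=2 ⇒ Z^2
Ȟ^2: (0−0)−0=0 ⇒ 0

Ȟ^0(U;F) ≅ Z, Ȟ^1(U;F) ≅ Z^2, Ȟ^2(U;F) ≅ 0


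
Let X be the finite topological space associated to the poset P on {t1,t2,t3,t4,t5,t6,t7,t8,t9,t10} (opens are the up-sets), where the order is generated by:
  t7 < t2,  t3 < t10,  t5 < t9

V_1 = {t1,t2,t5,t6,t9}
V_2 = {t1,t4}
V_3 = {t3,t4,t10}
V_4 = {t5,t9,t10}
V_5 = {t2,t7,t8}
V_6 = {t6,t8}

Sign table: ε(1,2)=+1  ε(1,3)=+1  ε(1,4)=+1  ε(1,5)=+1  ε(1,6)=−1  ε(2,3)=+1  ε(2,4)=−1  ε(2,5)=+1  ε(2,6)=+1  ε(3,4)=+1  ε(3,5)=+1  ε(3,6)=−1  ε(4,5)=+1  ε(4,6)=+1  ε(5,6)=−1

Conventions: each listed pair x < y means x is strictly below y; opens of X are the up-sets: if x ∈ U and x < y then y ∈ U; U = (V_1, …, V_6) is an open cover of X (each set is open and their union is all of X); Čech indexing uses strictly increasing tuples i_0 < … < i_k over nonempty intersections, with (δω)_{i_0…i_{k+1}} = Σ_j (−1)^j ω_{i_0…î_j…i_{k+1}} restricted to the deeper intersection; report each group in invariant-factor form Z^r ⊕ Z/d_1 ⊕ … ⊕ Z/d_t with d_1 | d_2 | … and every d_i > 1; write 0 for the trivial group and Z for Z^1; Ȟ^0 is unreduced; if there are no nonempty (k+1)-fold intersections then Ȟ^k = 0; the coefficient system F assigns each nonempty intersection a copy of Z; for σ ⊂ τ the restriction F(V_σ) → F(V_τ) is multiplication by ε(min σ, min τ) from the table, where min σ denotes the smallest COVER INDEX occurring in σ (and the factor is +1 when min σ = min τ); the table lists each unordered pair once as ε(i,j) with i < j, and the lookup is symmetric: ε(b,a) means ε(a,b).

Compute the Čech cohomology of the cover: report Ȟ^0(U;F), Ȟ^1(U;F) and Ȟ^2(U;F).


Ȟ^0 ≅ Z, Ȟ^1 ≅ Z^2 and Ȟ^2 ≅ 0

nonempty overlaps:
  V12={t1} V14={t5,t9} V15={t2} V16={t6} V23={t4} V34={t10} V56={t8}
C dims 6,7; δ0: rk 5, SNF 1^5
degree 0: 6−5−0 = 1 → Ȟ^0 ≅ Z
degree 1: 7−0−5 = 2 → Ȟ^1 ≅ Z^2
degree 2: 0−0−0 = 0 → Ȟ^2 ≅ 0


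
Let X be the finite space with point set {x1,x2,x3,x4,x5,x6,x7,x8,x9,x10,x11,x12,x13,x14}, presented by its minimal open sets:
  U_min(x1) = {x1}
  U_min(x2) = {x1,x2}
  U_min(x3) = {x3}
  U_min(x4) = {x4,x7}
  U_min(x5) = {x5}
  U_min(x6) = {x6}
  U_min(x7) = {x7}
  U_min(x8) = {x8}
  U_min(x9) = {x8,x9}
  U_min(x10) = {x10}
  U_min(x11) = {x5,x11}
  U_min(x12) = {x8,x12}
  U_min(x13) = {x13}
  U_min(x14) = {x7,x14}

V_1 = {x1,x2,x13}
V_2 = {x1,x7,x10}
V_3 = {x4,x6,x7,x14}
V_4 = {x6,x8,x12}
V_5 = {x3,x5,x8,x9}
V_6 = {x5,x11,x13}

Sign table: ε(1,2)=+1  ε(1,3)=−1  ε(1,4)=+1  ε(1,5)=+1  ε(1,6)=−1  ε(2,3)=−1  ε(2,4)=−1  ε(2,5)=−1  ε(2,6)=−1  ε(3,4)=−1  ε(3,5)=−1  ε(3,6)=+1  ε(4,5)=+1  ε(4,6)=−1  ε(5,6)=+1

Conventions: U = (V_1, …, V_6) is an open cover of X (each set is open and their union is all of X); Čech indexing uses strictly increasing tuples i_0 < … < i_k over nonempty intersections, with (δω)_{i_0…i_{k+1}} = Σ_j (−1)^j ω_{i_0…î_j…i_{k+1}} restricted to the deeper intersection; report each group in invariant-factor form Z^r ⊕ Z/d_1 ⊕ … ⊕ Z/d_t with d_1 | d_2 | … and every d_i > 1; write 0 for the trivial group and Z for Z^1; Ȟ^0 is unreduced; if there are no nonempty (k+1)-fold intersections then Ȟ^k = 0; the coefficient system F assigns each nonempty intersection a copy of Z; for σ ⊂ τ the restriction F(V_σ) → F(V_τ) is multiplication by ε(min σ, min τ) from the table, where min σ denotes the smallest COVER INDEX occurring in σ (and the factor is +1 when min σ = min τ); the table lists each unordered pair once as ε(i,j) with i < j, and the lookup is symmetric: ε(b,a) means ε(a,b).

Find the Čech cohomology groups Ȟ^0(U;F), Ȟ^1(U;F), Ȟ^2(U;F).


nerve simplices:
  V12={x1} V16={x13} V23={x7} V34={x6} V45={x8} V56={x5}
C dims 6,6; δ0: rk 6, SNF 1^5·2
degree 0: 6−6−0 = 0 → Ȟ^0 ≅ 0
degree 1: 6−0−6 = 0 plus torsion [2] → Ȟ^1 ≅ Z/2
degree 2: 0−0−0 = 0 → Ȟ^2 ≅ 0

Ȟ^0 ≅ 0, Ȟ^1 ≅ Z/2 and Ȟ^2 ≅ 0


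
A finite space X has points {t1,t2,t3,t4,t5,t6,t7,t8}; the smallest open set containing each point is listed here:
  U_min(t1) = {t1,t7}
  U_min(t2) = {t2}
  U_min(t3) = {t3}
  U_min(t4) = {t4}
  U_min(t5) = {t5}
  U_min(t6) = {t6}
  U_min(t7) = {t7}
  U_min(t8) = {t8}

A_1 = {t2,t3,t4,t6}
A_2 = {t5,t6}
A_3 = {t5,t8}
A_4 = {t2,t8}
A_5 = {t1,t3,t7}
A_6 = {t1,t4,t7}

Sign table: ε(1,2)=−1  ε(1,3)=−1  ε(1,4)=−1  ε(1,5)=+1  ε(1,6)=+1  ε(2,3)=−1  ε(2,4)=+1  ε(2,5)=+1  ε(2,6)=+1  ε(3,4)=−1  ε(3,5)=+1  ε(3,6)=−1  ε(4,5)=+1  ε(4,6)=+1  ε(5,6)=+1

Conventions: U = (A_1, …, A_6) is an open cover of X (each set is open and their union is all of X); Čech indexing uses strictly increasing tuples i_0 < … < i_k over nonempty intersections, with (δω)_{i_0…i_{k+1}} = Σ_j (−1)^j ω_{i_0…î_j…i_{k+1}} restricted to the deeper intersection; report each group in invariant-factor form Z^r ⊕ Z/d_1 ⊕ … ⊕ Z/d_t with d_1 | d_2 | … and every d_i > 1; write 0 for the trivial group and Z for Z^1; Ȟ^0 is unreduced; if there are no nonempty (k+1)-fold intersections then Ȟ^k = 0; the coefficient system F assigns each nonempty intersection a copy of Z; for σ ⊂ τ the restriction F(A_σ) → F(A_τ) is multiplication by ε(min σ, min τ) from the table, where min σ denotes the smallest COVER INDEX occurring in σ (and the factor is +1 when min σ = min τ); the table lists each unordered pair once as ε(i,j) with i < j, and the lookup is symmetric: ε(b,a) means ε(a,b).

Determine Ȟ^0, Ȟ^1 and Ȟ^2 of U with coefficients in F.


intersection data:
  A12={t6} A14={t2} A15={t3} A16={t4} A23={t5} A34={t8} A56={t1,t7}
C dims 6,7; δ0: rk 5, SNF 1^5
Ȟ^0 = (6 − 5) − 0 = 1, so Ȟ^0 ≅ Z
Ȟ^1 = (7 − 0) − 5 = 2, so Ȟ^1 ≅ Z^2
Ȟ^2 = (0 − 0) − 0 = 0, so Ȟ^2 ≅ 0

Ȟ^0 = Z; Ȟ^1 = Z^2; Ȟ^2 = 0


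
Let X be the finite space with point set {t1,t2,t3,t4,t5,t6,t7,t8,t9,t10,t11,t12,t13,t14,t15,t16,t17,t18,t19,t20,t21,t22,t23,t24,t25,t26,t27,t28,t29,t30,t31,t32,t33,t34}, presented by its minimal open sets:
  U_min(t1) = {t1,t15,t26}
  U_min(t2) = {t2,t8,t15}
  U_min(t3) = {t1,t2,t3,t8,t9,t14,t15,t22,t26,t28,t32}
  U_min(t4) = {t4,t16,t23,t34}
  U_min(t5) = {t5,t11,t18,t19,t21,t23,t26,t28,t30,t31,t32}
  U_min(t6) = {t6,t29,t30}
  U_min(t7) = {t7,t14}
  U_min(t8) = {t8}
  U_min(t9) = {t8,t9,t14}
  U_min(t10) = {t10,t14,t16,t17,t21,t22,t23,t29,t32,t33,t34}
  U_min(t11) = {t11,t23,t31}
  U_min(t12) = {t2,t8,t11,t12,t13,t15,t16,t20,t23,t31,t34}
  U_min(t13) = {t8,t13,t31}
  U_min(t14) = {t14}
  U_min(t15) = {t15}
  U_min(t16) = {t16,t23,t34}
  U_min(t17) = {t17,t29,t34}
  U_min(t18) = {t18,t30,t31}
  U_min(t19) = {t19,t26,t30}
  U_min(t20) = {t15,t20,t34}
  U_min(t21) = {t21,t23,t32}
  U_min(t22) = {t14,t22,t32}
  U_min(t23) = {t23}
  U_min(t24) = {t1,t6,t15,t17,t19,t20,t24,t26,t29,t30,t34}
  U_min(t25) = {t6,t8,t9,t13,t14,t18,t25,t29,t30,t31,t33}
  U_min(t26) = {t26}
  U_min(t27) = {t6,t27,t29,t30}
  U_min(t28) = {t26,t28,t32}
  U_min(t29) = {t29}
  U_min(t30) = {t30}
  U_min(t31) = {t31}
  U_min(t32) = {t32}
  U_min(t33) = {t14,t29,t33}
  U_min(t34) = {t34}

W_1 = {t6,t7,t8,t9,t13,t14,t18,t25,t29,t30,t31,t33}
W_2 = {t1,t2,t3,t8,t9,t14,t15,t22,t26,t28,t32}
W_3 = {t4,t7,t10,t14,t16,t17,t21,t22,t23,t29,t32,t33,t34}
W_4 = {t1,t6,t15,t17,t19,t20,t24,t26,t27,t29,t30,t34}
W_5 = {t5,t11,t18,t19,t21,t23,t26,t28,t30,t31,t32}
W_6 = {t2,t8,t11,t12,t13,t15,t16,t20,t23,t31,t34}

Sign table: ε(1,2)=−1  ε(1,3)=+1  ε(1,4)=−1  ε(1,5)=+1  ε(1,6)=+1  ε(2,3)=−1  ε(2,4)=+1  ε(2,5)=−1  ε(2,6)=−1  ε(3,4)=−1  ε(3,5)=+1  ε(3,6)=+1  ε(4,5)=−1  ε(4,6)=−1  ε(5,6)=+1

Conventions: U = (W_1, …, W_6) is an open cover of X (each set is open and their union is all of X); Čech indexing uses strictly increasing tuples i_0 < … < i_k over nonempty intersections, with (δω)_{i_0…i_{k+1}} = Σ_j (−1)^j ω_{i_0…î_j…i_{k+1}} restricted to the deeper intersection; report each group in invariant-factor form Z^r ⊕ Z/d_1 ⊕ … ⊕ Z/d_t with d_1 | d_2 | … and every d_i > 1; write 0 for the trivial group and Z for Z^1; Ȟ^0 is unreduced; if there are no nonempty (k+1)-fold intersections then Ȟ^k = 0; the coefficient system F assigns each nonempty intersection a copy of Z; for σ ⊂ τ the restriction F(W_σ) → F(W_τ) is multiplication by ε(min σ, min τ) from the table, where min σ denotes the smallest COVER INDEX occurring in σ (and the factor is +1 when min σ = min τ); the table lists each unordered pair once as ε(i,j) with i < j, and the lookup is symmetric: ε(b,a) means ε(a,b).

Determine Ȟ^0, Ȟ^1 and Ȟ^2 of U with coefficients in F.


nerve of the cover:
  W12={t8,t9,t14} W13={t7,t14,t29,t33} W14={t6,t29,t30} W15={t18,t30,t31} W16={t8,t13,t31} W23={t14,t22,t32} W24={t1,t15,t26} W25={t26,t28,t32} W26={t2,t8,t15} W34={t17,t29,t34} W35={t21,t23,t32} W36={t16,t23,t34} W45={t19,t26,t30} W46={t15,t20,t34} W56={t11,t23,t31}
  W123={t14} W126={t8} W134={t29} W145={t30} W156={t31} W235={t32} W245={t26} W246={t15} W346={t34} W356={t23}
C dims 6,15,10; δ0: rk 5, SNF 1^5; δ1: rk 10, SNF 1^9·2
Ȟ^0 = (6 − 5) − 0 = 1, so Ȟ^0 ≅ Z
Ȟ^1 = (15 − 10) − 5 = 0, so Ȟ^1 ≅ 0
Ȟ^2 = (10 − 0) − 10 = 0 plus torsion [2], so Ȟ^2 ≅ Z/2

Ȟ^0 ≅ Z, Ȟ^1 ≅ 0, Ȟ^2 ≅ Z/2


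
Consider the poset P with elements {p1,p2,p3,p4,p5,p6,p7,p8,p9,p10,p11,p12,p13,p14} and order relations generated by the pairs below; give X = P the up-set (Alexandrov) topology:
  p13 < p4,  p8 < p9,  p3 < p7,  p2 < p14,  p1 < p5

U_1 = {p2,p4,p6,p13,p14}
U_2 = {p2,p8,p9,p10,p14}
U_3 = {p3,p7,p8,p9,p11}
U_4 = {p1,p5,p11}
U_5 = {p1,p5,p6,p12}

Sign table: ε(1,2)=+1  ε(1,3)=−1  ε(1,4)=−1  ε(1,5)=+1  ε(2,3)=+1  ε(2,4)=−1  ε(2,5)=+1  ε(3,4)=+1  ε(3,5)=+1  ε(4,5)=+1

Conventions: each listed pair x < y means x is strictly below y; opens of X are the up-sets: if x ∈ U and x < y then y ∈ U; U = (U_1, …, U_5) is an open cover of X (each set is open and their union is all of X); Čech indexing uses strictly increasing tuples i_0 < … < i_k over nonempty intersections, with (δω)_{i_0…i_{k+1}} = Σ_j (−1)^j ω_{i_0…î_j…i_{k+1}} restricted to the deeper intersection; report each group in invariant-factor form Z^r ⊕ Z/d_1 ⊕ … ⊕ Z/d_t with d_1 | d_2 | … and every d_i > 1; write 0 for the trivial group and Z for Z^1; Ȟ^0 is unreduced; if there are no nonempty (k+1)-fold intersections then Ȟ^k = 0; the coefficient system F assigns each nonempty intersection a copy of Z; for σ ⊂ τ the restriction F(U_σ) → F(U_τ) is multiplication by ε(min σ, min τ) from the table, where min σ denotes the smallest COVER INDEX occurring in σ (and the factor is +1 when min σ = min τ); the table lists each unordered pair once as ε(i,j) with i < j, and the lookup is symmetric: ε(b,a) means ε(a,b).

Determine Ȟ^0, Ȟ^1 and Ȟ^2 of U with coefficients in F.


nonempty overlaps:
  U12={p2,p14} U15={p6} U23={p8,p9} U34={p11} U45={p1,p5}
C dims 5,5; δ0: rk 4, SNF 1^4
degree 0: 5−4−0 = 1 → Ȟ^0 ≅ Z
degree 1: 5−0−4 = 1 → Ȟ^1 ≅ Z
degree 2: 0−0−0 = 0 → Ȟ^2 ≅ 0

Ȟ^0 = Z, Ȟ^1 = Z and Ȟ^2 = 0


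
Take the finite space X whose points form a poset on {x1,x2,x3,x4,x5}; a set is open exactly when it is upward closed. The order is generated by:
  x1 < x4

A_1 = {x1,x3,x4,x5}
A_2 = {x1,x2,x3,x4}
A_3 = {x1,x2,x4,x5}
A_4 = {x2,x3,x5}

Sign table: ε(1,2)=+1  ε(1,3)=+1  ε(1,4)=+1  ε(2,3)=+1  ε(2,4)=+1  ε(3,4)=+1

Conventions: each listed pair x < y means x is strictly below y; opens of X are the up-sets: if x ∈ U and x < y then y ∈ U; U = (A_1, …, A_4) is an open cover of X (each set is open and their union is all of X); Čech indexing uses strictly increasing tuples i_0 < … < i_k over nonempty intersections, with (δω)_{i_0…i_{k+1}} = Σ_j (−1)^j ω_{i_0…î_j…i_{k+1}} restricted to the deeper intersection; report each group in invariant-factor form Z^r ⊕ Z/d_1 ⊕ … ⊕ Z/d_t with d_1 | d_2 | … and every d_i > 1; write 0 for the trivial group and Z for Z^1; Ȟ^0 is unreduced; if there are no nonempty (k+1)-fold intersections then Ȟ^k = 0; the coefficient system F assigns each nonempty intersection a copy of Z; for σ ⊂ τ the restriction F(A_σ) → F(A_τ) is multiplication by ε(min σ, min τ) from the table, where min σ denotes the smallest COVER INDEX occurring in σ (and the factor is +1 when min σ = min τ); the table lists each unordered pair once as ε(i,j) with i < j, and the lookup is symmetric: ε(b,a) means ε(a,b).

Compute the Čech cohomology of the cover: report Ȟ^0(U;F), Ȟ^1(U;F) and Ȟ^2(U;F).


Ȟ^0 ≅ Z,  Ȟ^1 ≅ 0,  Ȟ^2 ≅ Z

intersection data:
  A12={x1,x3,x4} A13={x1,x4,x5} A14={x3,x5} A23={x1,x2,x4} A24={x2,x3} A34={x2,x5}
  A123={x1,x4} A124={x3} A134={x5} A234={x2}
C dims 4,6,4; δ0: rk 3, SNF 1^3; δ1: rk 3, SNF 1^3
Ȟ^0 = (4 − 3) − 0 = 1, so Ȟ^0 ≅ Z
Ȟ^1 = (6 − 3) − 3 = 0, so Ȟ^1 ≅ 0
Ȟ^2 = (4 − 0) − 3 = 1, so Ȟ^2 ≅ Z


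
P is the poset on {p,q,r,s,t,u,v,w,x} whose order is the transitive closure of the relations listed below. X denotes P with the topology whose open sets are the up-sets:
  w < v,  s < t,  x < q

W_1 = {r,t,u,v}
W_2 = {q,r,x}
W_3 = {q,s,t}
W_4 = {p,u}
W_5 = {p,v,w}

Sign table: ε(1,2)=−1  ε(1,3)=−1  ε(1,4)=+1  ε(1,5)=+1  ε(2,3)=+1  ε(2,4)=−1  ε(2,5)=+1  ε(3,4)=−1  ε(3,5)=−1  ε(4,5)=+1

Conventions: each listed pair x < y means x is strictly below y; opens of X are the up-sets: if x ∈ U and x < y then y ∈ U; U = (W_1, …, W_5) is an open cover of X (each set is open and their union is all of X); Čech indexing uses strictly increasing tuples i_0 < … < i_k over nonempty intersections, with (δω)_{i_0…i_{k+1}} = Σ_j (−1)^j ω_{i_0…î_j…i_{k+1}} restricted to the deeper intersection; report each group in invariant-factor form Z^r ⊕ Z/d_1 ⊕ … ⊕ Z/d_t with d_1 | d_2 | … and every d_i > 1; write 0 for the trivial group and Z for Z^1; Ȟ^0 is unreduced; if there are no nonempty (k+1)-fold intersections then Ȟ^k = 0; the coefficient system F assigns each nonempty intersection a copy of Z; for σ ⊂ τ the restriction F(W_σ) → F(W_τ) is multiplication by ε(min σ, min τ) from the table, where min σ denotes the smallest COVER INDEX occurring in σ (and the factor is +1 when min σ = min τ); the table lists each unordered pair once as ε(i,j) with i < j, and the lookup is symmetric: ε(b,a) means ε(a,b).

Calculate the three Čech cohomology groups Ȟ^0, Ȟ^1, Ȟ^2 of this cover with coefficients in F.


cover nerve:
  W12={r} W13={t} W14={u} W15={v} W23={q} W45={p}
C dims 5,6; δ0: rk 4, SNF 1^4
Ȟ^0: (5−4)−0=1 ⇒ Z
Ȟ^1: (6−0)−4=2 ⇒ Z^2
Ȟ^2: (0−0)−0=0 ⇒ 0

Ȟ^0 ≅ Z, Ȟ^1 ≅ Z^2 and Ȟ^2 ≅ 0


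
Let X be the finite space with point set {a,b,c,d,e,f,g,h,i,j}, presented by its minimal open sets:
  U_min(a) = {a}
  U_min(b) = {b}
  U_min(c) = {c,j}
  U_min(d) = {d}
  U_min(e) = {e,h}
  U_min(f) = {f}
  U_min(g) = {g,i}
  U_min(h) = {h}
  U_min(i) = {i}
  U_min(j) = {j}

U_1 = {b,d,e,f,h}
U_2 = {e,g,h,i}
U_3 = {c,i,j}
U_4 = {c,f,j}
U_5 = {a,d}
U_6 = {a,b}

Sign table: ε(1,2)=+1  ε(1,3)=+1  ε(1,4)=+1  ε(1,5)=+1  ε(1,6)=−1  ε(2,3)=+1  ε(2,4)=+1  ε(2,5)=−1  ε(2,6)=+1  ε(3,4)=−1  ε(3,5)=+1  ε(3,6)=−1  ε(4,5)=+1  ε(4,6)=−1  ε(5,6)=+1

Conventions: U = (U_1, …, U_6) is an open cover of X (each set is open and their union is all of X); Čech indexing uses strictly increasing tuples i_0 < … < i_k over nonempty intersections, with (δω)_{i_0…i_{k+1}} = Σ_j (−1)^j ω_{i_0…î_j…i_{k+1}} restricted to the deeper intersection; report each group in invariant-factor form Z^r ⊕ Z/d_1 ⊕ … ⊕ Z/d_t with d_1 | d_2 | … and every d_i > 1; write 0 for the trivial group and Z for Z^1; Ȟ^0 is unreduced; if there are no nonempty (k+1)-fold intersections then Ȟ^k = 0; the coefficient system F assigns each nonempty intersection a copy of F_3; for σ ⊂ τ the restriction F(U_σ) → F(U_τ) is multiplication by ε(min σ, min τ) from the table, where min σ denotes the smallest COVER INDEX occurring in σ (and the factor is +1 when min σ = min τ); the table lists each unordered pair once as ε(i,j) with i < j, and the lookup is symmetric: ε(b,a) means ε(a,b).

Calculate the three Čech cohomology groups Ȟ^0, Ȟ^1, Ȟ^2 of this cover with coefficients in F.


Ȟ^0 ≅ 0; Ȟ^1 ≅ Z/3; Ȟ^2 ≅ 0

intersection data:
  U12={e,h} U14={f} U15={d} U16={b} U23={i} U34={c,j} U56={a}
C dims 6,7; δ0: rk_F3 6
Ȟ^0 = (6 − 6) − 0 = 0, so Ȟ^0 ≅ 0
Ȟ^1 = (7 − 0) − 6 = 1, so Ȟ^1 ≅ Z/3
Ȟ^2 = (0 − 0) − 0 = 0, so Ȟ^2 ≅ 0


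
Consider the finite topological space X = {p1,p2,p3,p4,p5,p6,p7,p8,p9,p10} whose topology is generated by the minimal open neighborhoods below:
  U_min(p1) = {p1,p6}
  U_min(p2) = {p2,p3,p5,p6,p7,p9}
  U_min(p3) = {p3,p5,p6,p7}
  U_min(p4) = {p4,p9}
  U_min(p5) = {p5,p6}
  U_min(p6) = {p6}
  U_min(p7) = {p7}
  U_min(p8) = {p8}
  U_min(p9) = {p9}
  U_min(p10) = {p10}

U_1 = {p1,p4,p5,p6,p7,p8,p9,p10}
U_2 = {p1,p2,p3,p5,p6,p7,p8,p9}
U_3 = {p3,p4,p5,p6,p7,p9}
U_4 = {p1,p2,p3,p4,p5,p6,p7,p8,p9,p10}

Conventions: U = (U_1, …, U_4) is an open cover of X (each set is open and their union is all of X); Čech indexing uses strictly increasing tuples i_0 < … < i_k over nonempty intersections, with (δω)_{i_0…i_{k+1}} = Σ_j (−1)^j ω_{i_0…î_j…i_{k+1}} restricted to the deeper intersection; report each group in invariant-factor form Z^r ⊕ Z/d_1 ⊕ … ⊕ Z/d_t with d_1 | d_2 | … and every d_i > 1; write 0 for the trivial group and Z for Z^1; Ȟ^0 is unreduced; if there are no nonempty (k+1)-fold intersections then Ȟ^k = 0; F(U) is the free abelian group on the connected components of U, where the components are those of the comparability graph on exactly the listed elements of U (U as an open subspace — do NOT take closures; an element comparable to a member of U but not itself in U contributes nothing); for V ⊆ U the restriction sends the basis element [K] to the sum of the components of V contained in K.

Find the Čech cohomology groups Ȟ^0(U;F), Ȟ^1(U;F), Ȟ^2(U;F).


Ȟ^0 = Z^3, Ȟ^1 = 0 and Ȟ^2 = 0

nonempty overlaps:
  U12={p1,p5,p6,p7,p8,p9} U13={p4,p5,p6,p7,p9} U14={p1,p4,p5,p6,p7,p8,p9,p10} U23={p3,p5,p6,p7,p9} U24={p1,p2,p3,p5,p6,p7,p8,p9} U34={p3,p4,p5,p6,p7,p9}
  U123={p5,p6,p7,p9} U124={p1,p5,p6,p7,p8,p9} U134={p4,p5,p6,p7,p9} U234={p3,p5,p6,p7,p9}
  U1234={p5,p6,p7,p9}
components per intersection:
  U1: {p1,p5,p6} {p4,p9} {p7} {p8} {p10}
  U2: {p1,p2,p3,p5,p6,p7,p9} {p8}
  U3: {p3,p5,p6,p7} {p4,p9}
  U4: {p1,p2,p3,p4,p5,p6,p7,p9} {p8} {p10}
  U12: {p1,p5,p6} {p7} {p8} {p9}
  U13: {p4,p9} {p5,p6} {p7}
  U14: {p1,p5,p6} {p4,p9} {p7} {p8} {p10}
  U23: {p3,p5,p6,p7} {p9}
  U24: {p1,p2,p3,p5,p6,p7,p9} {p8}
  U34: {p3,p5,p6,p7} {p4,p9}
  U123: {p5,p6} {p7} {p9}
  U124: {p1,p5,p6} {p7} {p8} {p9}
  U134: {p4,p9} {p5,p6} {p7}
  U234: {p3,p5,p6,p7} {p9}
  U1234: {p5,p6} {p7} {p9}
C dims 12,18,12,3; δ0: rk 9, SNF 1^9; δ1: rk 9, SNF 1^9; δ2: rk 3, SNF 1^3
degree 0: 12−9−0 = 3 → Ȟ^0 ≅ Z^3
degree 1: 18−9−9 = 0 → Ȟ^1 ≅ 0
degree 2: 12−3−9 = 0 → Ȟ^2 ≅ 0


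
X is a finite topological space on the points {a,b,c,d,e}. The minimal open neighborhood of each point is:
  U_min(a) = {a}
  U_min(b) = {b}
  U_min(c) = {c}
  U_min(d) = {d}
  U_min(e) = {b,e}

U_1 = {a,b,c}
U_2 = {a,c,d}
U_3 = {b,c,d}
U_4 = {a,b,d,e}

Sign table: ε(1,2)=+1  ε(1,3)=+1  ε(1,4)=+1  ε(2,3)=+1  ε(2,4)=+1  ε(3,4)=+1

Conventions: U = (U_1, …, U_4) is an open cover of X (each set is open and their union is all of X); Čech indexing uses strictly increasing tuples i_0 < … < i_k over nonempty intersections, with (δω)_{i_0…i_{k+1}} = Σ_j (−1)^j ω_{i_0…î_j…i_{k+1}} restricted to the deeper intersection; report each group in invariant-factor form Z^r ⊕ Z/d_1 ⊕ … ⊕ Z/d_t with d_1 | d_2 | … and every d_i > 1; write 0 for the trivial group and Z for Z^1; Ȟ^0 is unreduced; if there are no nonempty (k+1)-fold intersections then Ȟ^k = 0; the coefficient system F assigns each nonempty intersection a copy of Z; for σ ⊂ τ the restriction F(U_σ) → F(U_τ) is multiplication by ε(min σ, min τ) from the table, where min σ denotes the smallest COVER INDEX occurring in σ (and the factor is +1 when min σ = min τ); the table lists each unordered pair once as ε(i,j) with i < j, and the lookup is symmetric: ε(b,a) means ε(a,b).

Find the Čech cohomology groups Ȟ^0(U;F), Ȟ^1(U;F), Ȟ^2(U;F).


nerve of the cover:
  U12={a,c} U13={b,c} U14={a,b} U23={c,d} U24={a,d} U34={b,d}
  U123={c} U124={a} U134={b} U234={d}
C dims 4,6,4; δ0: rk 3, SNF 1^3; δ1: rk 3, SNF 1^3
Ȟ^0 = (4 − 3) − 0 = 1, so Ȟ^0 ≅ Z
Ȟ^1 = (6 − 3) − 3 = 0, so Ȟ^1 ≅ 0
Ȟ^2 = (4 − 0) − 3 = 1, so Ȟ^2 ≅ Z

Ȟ^0 ≅ Z, Ȟ^1 ≅ 0, Ȟ^2 ≅ Z


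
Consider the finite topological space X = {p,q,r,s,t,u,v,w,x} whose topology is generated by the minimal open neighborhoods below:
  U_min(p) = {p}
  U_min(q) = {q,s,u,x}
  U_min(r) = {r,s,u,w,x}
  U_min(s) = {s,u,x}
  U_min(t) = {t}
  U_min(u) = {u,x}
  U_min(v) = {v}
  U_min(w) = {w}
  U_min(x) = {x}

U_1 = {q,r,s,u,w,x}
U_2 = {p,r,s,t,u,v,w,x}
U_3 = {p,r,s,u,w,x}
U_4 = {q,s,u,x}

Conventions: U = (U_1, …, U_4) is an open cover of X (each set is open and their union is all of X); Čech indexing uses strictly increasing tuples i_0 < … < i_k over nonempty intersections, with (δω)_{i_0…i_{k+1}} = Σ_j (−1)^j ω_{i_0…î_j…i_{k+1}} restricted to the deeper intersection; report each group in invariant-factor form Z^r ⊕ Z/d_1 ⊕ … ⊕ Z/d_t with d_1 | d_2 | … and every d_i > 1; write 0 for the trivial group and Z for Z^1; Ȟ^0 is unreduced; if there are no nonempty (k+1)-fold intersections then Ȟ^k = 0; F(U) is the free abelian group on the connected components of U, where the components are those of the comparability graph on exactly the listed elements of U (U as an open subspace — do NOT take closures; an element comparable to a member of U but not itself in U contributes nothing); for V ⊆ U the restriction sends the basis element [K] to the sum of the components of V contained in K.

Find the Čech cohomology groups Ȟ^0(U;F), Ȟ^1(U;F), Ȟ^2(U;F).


intersection data:
  U12={r,s,u,w,x} U13={r,s,u,w,x} U14={q,s,u,x} U23={p,r,s,u,w,x} U24={s,u,x} U34={s,u,x}
  U123={r,s,u,w,x} U124={s,u,x} U134={s,u,x} U234={s,u,x}
  U1234={s,u,x}
components per intersection:
  U1: {q,r,s,u,w,x}
  U2: {p} {r,s,u,w,x} {t} {v}
  U3: {p} {r,s,u,w,x}
  U4: {q,s,u,x}
  U12: {r,s,u,w,x}
  U13: {r,s,u,w,x}
  U14: {q,s,u,x}
  U23: {p} {r,s,u,w,x}
  U24: {s,u,x}
  U34: {s,u,x}
  U123: {r,s,u,w,x}
  U124: {s,u,x}
  U134: {s,u,x}
  U234: {s,u,x}
  U1234: {s,u,x}
C dims 8,7,4,1; δ0: rk 4, SNF 1^4; δ1: rk 3, SNF 1^3; δ2: rk 1, SNF 1^1
Ȟ^0 = (8 − 4) − 0 = 4, so Ȟ^0 ≅ Z^4
Ȟ^1 = (7 − 3) − 4 = 0, so Ȟ^1 ≅ 0
Ȟ^2 = (4 − 1) − 3 = 0, so Ȟ^2 ≅ 0

Ȟ^0(U;F) ≅ Z^4, Ȟ^1(U;F) ≅ 0 and Ȟ^2(U;F) ≅ 0


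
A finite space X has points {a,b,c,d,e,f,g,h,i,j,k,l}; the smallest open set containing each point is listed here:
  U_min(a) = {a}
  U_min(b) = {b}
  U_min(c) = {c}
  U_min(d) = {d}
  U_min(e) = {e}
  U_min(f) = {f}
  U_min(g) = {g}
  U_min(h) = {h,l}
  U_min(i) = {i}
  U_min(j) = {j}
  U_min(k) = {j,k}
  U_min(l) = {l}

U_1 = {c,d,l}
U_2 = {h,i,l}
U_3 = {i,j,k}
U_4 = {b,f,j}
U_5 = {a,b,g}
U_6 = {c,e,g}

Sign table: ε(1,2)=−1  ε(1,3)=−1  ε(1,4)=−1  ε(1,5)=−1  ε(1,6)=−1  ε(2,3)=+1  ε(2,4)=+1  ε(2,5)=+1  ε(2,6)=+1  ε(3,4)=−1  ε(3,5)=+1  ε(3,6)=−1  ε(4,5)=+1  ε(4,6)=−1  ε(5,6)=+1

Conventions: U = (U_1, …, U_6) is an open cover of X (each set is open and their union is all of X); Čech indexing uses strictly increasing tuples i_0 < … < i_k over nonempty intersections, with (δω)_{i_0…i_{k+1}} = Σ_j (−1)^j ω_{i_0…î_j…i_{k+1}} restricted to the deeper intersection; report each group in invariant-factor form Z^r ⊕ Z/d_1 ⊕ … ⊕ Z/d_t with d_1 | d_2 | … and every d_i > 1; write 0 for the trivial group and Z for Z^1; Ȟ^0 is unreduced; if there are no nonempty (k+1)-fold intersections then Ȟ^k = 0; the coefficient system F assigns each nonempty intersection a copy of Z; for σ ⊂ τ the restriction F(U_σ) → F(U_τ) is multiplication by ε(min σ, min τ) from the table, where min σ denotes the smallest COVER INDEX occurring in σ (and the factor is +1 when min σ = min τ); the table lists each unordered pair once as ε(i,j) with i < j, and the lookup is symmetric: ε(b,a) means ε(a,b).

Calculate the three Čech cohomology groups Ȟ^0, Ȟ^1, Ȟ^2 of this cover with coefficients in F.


nerve of the cover:
  U12={l} U16={c} U23={i} U34={j} U45={b} U56={g}
C dims 6,6; δ0: rk 6, SNF 1^5·2
Ȟ^0 = (6 − 6) − 0 = 0, so Ȟ^0 ≅ 0
Ȟ^1 = (6 − 0) − 6 = 0 plus torsion [2], so Ȟ^1 ≅ Z/2
Ȟ^2 = (0 − 0) − 0 = 0, so Ȟ^2 ≅ 0

Ȟ^0 ≅ 0,  Ȟ^1 ≅ Z/2,  Ȟ^2 ≅ 0


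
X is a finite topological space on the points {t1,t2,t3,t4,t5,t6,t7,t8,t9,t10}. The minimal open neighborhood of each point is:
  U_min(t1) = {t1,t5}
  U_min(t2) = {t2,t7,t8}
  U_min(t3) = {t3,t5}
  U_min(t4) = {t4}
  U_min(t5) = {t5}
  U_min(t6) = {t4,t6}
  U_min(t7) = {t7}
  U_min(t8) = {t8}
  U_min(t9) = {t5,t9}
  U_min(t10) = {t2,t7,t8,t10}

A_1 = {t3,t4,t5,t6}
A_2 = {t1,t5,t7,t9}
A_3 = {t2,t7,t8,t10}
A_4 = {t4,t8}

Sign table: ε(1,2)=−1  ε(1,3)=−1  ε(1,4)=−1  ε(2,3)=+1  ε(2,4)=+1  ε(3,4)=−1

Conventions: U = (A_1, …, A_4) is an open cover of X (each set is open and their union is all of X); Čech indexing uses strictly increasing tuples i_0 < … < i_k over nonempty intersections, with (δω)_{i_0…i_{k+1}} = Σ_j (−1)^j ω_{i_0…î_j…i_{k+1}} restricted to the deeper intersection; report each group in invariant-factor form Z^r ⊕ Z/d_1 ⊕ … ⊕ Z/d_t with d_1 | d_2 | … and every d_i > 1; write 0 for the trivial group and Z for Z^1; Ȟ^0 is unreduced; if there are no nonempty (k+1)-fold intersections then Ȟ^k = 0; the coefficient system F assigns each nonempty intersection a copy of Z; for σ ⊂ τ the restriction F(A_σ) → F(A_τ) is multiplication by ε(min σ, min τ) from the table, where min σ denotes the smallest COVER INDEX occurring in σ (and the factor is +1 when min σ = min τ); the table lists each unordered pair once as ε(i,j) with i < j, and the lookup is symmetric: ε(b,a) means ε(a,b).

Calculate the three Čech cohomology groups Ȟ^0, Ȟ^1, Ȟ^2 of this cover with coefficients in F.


nonempty overlaps:
  A12={t5} A14={t4} A23={t7} A34={t8}
C dims 4,4; δ0: rk 4, SNF 1^3·2
degree 0: 4−4−0 = 0 → Ȟ^0 ≅ 0
degree 1: 4−0−4 = 0 plus torsion [2] → Ȟ^1 ≅ Z/2
degree 2: 0−0−0 = 0 → Ȟ^2 ≅ 0

Ȟ^0 = 0,  Ȟ^1 = Z/2,  Ȟ^2 = 0


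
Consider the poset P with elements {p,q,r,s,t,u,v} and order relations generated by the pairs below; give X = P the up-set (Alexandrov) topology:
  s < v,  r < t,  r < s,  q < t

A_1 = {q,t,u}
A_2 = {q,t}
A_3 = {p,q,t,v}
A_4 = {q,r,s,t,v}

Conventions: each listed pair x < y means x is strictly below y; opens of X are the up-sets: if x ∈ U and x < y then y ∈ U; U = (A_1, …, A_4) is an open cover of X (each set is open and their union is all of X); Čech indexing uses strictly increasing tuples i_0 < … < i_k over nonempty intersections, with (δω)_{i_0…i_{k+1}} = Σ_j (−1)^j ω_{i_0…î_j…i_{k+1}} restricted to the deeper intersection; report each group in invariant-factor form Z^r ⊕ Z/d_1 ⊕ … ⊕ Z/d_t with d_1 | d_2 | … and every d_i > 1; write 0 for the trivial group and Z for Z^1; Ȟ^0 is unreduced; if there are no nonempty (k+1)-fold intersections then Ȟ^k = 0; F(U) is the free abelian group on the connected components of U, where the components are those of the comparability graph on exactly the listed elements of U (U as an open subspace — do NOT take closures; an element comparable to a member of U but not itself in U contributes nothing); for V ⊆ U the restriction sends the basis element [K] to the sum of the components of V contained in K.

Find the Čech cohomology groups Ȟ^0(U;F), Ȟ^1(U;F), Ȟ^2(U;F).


Ȟ^0 = Z^3; Ȟ^1 = 0; Ȟ^2 = 0

cover nerve:
  A12={q,t} A13={q,t} A14={q,t} A23={q,t} A24={q,t} A34={q,t,v}
  A123={q,t} A124={q,t} A134={q,t} A234={q,t}
  A1234={q,t}
components per intersection:
  A1: {q,t} {u}
  A2: {q,t}
  A3: {p} {q,t} {v}
  A4: {q,r,s,t,v}
  A12: {q,t}
  A13: {q,t}
  A14: {q,t}
  A23: {q,t}
  A24: {q,t}
  A34: {q,t} {v}
  A123: {q,t}
  A124: {q,t}
  A134: {q,t}
  A234: {q,t}
  A1234: {q,t}
C dims 7,7,4,1; δ0: rk 4, SNF 1^4; δ1: rk 3, SNF 1^3; δ2: rk 1, SNF 1^1
Ȟ^0: (7−4)−0=3 ⇒ Z^3
Ȟ^1: (7−3)−4=0 ⇒ 0
Ȟ^2: (4−1)−3=0 ⇒ 0


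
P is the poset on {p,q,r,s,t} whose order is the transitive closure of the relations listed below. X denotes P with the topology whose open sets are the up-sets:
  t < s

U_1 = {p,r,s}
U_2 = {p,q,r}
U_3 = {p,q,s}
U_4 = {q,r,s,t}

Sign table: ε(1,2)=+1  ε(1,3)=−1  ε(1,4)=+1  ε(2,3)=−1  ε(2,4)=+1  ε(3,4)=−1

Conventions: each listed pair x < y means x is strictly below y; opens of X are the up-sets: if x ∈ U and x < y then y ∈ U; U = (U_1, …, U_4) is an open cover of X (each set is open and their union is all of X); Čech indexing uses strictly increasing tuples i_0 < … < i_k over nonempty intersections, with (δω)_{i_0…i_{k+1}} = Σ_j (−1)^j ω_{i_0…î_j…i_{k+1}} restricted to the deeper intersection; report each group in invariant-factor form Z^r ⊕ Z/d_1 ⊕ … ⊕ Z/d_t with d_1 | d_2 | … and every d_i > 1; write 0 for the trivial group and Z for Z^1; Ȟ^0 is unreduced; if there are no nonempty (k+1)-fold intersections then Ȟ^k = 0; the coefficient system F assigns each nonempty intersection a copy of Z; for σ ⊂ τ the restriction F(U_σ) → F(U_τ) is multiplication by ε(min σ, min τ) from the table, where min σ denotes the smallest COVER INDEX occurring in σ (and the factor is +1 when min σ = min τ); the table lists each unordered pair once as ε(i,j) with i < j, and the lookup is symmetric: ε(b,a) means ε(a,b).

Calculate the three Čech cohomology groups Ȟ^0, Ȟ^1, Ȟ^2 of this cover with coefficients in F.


nonempty intersections:
  U12={p,r} U13={p,s} U14={r,s} U23={p,q} U24={q,r} U34={q,s}
  U123={p} U124={r} U134={s} U234={q}
C dims 4,6,4; δ0: rk 3, SNF 1^3; δ1: rk 3, SNF 1^3
Ȟ^0: (4−3)−0=1 ⇒ Z
Ȟ^1: (6−3)−3=0 ⇒ 0
Ȟ^2: (4−0)−3=1 ⇒ Z

Ȟ^0(U;F) ≅ Z, Ȟ^1(U;F) ≅ 0 and Ȟ^2(U;F) ≅ Z


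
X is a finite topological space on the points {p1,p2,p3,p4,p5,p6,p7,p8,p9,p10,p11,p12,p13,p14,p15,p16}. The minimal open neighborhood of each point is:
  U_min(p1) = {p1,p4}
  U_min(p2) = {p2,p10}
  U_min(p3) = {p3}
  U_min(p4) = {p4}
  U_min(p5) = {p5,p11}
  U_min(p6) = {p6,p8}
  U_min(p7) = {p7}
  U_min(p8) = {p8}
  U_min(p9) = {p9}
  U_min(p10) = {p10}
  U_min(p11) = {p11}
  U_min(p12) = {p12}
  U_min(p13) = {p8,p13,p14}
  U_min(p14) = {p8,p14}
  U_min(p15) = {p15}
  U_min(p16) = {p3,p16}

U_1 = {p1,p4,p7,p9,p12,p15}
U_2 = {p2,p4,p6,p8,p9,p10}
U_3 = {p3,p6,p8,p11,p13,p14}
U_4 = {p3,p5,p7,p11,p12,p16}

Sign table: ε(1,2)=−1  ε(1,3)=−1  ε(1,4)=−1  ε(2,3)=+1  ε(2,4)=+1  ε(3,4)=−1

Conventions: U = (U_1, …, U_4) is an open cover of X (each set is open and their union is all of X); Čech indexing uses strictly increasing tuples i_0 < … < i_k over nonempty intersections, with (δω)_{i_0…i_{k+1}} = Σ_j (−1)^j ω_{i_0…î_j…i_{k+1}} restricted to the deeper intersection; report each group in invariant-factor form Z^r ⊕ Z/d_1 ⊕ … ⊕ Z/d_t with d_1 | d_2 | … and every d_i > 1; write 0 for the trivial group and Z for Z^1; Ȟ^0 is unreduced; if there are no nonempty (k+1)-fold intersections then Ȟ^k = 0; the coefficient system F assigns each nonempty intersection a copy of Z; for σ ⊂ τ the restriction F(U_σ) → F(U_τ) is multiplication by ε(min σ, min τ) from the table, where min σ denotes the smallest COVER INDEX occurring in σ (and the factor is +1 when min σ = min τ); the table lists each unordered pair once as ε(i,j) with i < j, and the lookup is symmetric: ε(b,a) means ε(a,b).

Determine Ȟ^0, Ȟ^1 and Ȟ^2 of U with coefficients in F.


nonempty intersections:
  U12={p4,p9} U14={p7,p12} U23={p6,p8} U34={p3,p11}
C dims 4,4; δ0: rk 4, SNF 1^3·2
Ȟ^0: (4−4)−0=0 ⇒ 0
Ȟ^1: (4−0)−4=0 plus torsion [2] ⇒ Z/2
Ȟ^2: (0−0)−0=0 ⇒ 0

Ȟ^0(U;F) ≅ 0, Ȟ^1(U;F) ≅ Z/2 and Ȟ^2(U;F) ≅ 0


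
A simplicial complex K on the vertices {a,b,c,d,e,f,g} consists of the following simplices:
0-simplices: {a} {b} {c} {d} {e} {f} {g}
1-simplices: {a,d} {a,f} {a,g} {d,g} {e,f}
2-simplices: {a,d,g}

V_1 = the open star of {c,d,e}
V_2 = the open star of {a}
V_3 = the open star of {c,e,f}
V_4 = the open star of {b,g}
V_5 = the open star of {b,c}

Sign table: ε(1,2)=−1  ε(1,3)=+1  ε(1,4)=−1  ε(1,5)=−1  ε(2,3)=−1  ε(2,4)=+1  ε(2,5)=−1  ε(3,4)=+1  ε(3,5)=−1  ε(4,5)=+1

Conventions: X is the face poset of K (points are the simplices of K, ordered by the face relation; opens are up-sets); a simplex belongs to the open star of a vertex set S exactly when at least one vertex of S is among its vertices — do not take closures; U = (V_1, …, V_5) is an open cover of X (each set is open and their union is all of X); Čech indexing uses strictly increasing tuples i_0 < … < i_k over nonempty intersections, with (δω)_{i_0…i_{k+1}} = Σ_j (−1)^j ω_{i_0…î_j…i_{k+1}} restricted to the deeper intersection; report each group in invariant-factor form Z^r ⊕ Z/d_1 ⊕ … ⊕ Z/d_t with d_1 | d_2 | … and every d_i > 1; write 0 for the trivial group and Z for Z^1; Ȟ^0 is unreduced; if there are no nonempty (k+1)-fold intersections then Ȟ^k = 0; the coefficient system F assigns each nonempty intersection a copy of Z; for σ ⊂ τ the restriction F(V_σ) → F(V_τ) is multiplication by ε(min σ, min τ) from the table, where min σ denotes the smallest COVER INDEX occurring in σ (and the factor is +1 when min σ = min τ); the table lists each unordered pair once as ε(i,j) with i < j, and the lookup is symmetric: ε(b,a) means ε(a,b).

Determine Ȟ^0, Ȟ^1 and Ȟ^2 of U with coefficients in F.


Ȟ^0 = Z; Ȟ^1 = Z^2; Ȟ^2 = 0

nonempty overlaps:
  V1={{c},{d},{e},{a,d},{d,g},{e,f},{a,d,g}} V2={{a},{a,d},{a,f},{a,g},{a,d,g}} V3={{c},{e},{f},{a,f},{e,f}} V4={{b},{g},{a,g},{d,g},{a,d,g}} V5={{b},{c}}
  V12={{a,d},{a,d,g}} V13={{c},{e},{e,f}} V14={{d,g},{a,d,g}} V15={{c}} V23={{a,f}} V24={{a,g},{a,d,g}} V35={{c}} V45={{b}}
  V124={{a,d,g}} V135={{c}}
C dims 5,8,2; δ0: rk 4, SNF 1^4; δ1: rk 2, SNF 1^2
degree 0: 5−4−0 = 1 → Ȟ^0 ≅ Z
degree 1: 8−2−4 = 2 → Ȟ^1 ≅ Z^2
degree 2: 2−0−2 = 0 → Ȟ^2 ≅ 0


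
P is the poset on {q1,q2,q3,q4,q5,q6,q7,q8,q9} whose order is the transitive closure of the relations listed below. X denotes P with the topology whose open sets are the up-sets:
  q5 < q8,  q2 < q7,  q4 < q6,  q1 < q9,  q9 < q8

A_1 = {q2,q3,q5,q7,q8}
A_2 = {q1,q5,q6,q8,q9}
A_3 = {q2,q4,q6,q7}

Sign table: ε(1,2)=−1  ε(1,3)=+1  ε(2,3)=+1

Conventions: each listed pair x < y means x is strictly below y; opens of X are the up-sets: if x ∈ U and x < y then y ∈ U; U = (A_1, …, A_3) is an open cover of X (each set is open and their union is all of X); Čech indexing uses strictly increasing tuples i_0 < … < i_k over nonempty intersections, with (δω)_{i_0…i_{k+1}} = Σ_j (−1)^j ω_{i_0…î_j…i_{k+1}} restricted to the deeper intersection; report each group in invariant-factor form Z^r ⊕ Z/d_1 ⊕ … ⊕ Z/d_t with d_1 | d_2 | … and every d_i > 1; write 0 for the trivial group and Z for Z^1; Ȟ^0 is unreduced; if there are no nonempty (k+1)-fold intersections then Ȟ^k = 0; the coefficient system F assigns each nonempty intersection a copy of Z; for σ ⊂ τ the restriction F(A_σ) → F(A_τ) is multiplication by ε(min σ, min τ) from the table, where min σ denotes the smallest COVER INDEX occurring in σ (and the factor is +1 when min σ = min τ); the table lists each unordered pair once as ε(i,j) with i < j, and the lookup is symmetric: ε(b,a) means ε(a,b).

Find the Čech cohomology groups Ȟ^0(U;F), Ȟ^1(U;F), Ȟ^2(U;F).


Ȟ^0 ≅ 0; Ȟ^1 ≅ Z/2; Ȟ^2 ≅ 0

cover nerve:
  A12={q5,q8} A13={q2,q7} A23={q6}
C dims 3,3; δ0: rk 3, SNF 1^2·2
Ȟ^0: (3−3)−0=0 ⇒ 0
Ȟ^1: (3−0)−3=0 plus torsion [2] ⇒ Z/2
Ȟ^2: (0−0)−0=0 ⇒ 0
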